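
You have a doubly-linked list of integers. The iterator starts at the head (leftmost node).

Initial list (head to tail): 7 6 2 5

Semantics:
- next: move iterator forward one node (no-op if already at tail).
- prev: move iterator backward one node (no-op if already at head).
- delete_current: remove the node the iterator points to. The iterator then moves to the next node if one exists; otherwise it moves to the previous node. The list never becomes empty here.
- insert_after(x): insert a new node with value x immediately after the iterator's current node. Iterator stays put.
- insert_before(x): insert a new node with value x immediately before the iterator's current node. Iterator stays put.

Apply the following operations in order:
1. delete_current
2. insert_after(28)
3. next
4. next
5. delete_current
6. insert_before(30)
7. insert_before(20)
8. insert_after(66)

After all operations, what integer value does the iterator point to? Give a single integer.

Answer: 5

Derivation:
After 1 (delete_current): list=[6, 2, 5] cursor@6
After 2 (insert_after(28)): list=[6, 28, 2, 5] cursor@6
After 3 (next): list=[6, 28, 2, 5] cursor@28
After 4 (next): list=[6, 28, 2, 5] cursor@2
After 5 (delete_current): list=[6, 28, 5] cursor@5
After 6 (insert_before(30)): list=[6, 28, 30, 5] cursor@5
After 7 (insert_before(20)): list=[6, 28, 30, 20, 5] cursor@5
After 8 (insert_after(66)): list=[6, 28, 30, 20, 5, 66] cursor@5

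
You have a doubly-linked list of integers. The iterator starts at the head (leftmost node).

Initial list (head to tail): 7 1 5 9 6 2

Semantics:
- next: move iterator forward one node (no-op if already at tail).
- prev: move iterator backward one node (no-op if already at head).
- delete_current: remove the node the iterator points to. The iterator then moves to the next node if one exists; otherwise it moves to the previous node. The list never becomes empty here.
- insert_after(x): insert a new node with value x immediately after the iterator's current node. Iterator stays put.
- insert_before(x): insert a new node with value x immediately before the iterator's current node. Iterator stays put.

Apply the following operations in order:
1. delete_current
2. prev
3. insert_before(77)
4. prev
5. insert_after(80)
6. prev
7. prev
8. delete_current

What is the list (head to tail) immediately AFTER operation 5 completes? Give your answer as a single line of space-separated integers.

After 1 (delete_current): list=[1, 5, 9, 6, 2] cursor@1
After 2 (prev): list=[1, 5, 9, 6, 2] cursor@1
After 3 (insert_before(77)): list=[77, 1, 5, 9, 6, 2] cursor@1
After 4 (prev): list=[77, 1, 5, 9, 6, 2] cursor@77
After 5 (insert_after(80)): list=[77, 80, 1, 5, 9, 6, 2] cursor@77

Answer: 77 80 1 5 9 6 2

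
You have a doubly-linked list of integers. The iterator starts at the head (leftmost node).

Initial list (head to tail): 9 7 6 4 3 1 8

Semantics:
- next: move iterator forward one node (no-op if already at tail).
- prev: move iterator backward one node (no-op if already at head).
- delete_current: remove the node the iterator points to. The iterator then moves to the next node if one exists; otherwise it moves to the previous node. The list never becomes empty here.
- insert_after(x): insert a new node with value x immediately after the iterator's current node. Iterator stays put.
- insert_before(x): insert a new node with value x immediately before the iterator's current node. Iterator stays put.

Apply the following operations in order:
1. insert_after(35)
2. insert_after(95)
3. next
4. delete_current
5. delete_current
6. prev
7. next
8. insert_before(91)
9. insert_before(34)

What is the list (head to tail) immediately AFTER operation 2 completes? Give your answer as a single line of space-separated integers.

After 1 (insert_after(35)): list=[9, 35, 7, 6, 4, 3, 1, 8] cursor@9
After 2 (insert_after(95)): list=[9, 95, 35, 7, 6, 4, 3, 1, 8] cursor@9

Answer: 9 95 35 7 6 4 3 1 8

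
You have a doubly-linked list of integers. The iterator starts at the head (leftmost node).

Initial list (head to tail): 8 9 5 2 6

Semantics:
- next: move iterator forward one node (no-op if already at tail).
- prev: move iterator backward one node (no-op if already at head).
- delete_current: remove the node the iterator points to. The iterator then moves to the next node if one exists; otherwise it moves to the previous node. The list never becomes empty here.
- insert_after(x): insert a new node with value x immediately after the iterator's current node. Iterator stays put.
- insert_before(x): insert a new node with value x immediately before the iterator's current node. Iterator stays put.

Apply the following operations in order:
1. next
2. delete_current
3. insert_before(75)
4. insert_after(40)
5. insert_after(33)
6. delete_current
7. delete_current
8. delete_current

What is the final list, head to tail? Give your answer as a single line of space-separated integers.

After 1 (next): list=[8, 9, 5, 2, 6] cursor@9
After 2 (delete_current): list=[8, 5, 2, 6] cursor@5
After 3 (insert_before(75)): list=[8, 75, 5, 2, 6] cursor@5
After 4 (insert_after(40)): list=[8, 75, 5, 40, 2, 6] cursor@5
After 5 (insert_after(33)): list=[8, 75, 5, 33, 40, 2, 6] cursor@5
After 6 (delete_current): list=[8, 75, 33, 40, 2, 6] cursor@33
After 7 (delete_current): list=[8, 75, 40, 2, 6] cursor@40
After 8 (delete_current): list=[8, 75, 2, 6] cursor@2

Answer: 8 75 2 6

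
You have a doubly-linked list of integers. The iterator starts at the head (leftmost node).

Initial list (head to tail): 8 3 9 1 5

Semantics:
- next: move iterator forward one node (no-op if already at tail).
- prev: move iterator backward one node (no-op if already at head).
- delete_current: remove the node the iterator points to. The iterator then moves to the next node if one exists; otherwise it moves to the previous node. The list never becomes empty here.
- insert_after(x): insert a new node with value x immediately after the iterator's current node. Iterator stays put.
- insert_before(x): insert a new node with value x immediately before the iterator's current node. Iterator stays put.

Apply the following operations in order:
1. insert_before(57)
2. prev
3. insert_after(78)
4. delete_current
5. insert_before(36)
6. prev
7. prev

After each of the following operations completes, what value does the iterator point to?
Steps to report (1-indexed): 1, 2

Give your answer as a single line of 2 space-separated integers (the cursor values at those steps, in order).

After 1 (insert_before(57)): list=[57, 8, 3, 9, 1, 5] cursor@8
After 2 (prev): list=[57, 8, 3, 9, 1, 5] cursor@57
After 3 (insert_after(78)): list=[57, 78, 8, 3, 9, 1, 5] cursor@57
After 4 (delete_current): list=[78, 8, 3, 9, 1, 5] cursor@78
After 5 (insert_before(36)): list=[36, 78, 8, 3, 9, 1, 5] cursor@78
After 6 (prev): list=[36, 78, 8, 3, 9, 1, 5] cursor@36
After 7 (prev): list=[36, 78, 8, 3, 9, 1, 5] cursor@36

Answer: 8 57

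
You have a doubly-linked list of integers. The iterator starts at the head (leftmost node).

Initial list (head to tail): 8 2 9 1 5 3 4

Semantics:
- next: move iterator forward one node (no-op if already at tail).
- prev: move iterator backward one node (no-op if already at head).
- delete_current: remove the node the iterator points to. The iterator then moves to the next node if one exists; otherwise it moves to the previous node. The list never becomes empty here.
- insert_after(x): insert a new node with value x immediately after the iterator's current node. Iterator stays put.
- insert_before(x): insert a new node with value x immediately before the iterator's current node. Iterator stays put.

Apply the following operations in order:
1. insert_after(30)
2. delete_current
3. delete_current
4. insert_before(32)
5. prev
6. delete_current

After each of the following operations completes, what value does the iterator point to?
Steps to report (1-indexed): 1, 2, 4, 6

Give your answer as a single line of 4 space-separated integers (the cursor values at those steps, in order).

After 1 (insert_after(30)): list=[8, 30, 2, 9, 1, 5, 3, 4] cursor@8
After 2 (delete_current): list=[30, 2, 9, 1, 5, 3, 4] cursor@30
After 3 (delete_current): list=[2, 9, 1, 5, 3, 4] cursor@2
After 4 (insert_before(32)): list=[32, 2, 9, 1, 5, 3, 4] cursor@2
After 5 (prev): list=[32, 2, 9, 1, 5, 3, 4] cursor@32
After 6 (delete_current): list=[2, 9, 1, 5, 3, 4] cursor@2

Answer: 8 30 2 2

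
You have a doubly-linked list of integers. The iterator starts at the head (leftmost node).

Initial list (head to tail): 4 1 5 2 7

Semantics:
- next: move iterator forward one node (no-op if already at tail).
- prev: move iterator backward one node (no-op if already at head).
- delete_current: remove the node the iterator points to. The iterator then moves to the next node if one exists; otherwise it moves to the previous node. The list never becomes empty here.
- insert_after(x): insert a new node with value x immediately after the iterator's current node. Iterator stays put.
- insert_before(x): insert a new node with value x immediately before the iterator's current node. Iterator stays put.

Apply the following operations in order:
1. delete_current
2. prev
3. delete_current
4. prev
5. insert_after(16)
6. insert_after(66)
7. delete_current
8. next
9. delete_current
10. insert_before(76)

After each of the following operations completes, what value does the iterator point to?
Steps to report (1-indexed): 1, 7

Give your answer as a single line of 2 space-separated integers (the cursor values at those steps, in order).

After 1 (delete_current): list=[1, 5, 2, 7] cursor@1
After 2 (prev): list=[1, 5, 2, 7] cursor@1
After 3 (delete_current): list=[5, 2, 7] cursor@5
After 4 (prev): list=[5, 2, 7] cursor@5
After 5 (insert_after(16)): list=[5, 16, 2, 7] cursor@5
After 6 (insert_after(66)): list=[5, 66, 16, 2, 7] cursor@5
After 7 (delete_current): list=[66, 16, 2, 7] cursor@66
After 8 (next): list=[66, 16, 2, 7] cursor@16
After 9 (delete_current): list=[66, 2, 7] cursor@2
After 10 (insert_before(76)): list=[66, 76, 2, 7] cursor@2

Answer: 1 66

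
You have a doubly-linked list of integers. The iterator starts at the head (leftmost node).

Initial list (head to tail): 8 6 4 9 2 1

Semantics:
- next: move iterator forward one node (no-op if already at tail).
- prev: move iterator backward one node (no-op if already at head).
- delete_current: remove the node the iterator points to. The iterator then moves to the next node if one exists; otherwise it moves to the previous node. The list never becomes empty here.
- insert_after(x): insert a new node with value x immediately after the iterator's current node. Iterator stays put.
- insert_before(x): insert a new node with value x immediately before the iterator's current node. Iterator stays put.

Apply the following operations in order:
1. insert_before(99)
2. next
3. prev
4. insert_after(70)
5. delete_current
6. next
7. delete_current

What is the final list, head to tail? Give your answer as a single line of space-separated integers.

Answer: 99 70 4 9 2 1

Derivation:
After 1 (insert_before(99)): list=[99, 8, 6, 4, 9, 2, 1] cursor@8
After 2 (next): list=[99, 8, 6, 4, 9, 2, 1] cursor@6
After 3 (prev): list=[99, 8, 6, 4, 9, 2, 1] cursor@8
After 4 (insert_after(70)): list=[99, 8, 70, 6, 4, 9, 2, 1] cursor@8
After 5 (delete_current): list=[99, 70, 6, 4, 9, 2, 1] cursor@70
After 6 (next): list=[99, 70, 6, 4, 9, 2, 1] cursor@6
After 7 (delete_current): list=[99, 70, 4, 9, 2, 1] cursor@4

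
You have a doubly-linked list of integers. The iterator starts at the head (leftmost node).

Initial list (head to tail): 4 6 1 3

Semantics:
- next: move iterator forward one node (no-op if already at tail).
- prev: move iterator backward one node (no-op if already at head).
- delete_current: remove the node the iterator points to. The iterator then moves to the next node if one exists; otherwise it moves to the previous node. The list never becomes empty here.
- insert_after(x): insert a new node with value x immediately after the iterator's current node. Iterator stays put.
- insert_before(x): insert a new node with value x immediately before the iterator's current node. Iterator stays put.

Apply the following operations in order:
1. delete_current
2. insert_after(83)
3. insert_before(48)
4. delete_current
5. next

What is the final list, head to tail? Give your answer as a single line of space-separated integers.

After 1 (delete_current): list=[6, 1, 3] cursor@6
After 2 (insert_after(83)): list=[6, 83, 1, 3] cursor@6
After 3 (insert_before(48)): list=[48, 6, 83, 1, 3] cursor@6
After 4 (delete_current): list=[48, 83, 1, 3] cursor@83
After 5 (next): list=[48, 83, 1, 3] cursor@1

Answer: 48 83 1 3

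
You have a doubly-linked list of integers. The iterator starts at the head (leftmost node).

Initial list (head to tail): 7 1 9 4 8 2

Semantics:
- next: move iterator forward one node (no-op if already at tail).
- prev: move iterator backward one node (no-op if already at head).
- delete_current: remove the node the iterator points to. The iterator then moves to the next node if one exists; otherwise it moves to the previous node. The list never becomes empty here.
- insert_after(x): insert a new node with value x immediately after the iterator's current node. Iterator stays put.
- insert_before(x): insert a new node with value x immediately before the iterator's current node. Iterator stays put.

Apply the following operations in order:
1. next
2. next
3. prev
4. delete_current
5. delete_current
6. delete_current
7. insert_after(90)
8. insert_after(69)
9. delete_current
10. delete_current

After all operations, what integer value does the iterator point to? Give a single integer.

After 1 (next): list=[7, 1, 9, 4, 8, 2] cursor@1
After 2 (next): list=[7, 1, 9, 4, 8, 2] cursor@9
After 3 (prev): list=[7, 1, 9, 4, 8, 2] cursor@1
After 4 (delete_current): list=[7, 9, 4, 8, 2] cursor@9
After 5 (delete_current): list=[7, 4, 8, 2] cursor@4
After 6 (delete_current): list=[7, 8, 2] cursor@8
After 7 (insert_after(90)): list=[7, 8, 90, 2] cursor@8
After 8 (insert_after(69)): list=[7, 8, 69, 90, 2] cursor@8
After 9 (delete_current): list=[7, 69, 90, 2] cursor@69
After 10 (delete_current): list=[7, 90, 2] cursor@90

Answer: 90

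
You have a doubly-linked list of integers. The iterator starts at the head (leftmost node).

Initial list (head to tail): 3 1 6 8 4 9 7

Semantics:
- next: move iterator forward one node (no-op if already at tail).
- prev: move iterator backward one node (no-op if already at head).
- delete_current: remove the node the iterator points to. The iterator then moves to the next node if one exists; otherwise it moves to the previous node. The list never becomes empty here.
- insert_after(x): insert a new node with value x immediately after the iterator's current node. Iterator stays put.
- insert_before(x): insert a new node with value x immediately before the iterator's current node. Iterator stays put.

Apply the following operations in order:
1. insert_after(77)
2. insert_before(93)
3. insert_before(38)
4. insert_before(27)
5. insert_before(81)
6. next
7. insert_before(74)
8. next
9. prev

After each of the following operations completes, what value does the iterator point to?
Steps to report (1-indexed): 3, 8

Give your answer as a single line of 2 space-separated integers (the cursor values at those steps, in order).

After 1 (insert_after(77)): list=[3, 77, 1, 6, 8, 4, 9, 7] cursor@3
After 2 (insert_before(93)): list=[93, 3, 77, 1, 6, 8, 4, 9, 7] cursor@3
After 3 (insert_before(38)): list=[93, 38, 3, 77, 1, 6, 8, 4, 9, 7] cursor@3
After 4 (insert_before(27)): list=[93, 38, 27, 3, 77, 1, 6, 8, 4, 9, 7] cursor@3
After 5 (insert_before(81)): list=[93, 38, 27, 81, 3, 77, 1, 6, 8, 4, 9, 7] cursor@3
After 6 (next): list=[93, 38, 27, 81, 3, 77, 1, 6, 8, 4, 9, 7] cursor@77
After 7 (insert_before(74)): list=[93, 38, 27, 81, 3, 74, 77, 1, 6, 8, 4, 9, 7] cursor@77
After 8 (next): list=[93, 38, 27, 81, 3, 74, 77, 1, 6, 8, 4, 9, 7] cursor@1
After 9 (prev): list=[93, 38, 27, 81, 3, 74, 77, 1, 6, 8, 4, 9, 7] cursor@77

Answer: 3 1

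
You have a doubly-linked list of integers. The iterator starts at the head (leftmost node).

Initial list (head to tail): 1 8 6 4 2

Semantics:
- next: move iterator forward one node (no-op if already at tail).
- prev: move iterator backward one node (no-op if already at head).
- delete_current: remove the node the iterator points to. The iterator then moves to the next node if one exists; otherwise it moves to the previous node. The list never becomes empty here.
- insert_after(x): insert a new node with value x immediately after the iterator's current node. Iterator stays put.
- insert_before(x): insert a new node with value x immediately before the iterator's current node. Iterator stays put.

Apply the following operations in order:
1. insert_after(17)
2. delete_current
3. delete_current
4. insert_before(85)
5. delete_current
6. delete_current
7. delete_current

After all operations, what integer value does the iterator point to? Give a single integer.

Answer: 2

Derivation:
After 1 (insert_after(17)): list=[1, 17, 8, 6, 4, 2] cursor@1
After 2 (delete_current): list=[17, 8, 6, 4, 2] cursor@17
After 3 (delete_current): list=[8, 6, 4, 2] cursor@8
After 4 (insert_before(85)): list=[85, 8, 6, 4, 2] cursor@8
After 5 (delete_current): list=[85, 6, 4, 2] cursor@6
After 6 (delete_current): list=[85, 4, 2] cursor@4
After 7 (delete_current): list=[85, 2] cursor@2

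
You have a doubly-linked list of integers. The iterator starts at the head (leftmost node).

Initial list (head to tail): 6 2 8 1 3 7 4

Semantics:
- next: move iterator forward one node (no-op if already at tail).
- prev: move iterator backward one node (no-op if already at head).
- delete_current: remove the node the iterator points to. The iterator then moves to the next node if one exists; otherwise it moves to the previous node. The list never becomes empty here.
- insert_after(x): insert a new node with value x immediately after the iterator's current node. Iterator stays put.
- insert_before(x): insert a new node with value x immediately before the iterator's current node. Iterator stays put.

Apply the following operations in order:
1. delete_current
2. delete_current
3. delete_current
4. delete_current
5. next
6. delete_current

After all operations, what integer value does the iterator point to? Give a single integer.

After 1 (delete_current): list=[2, 8, 1, 3, 7, 4] cursor@2
After 2 (delete_current): list=[8, 1, 3, 7, 4] cursor@8
After 3 (delete_current): list=[1, 3, 7, 4] cursor@1
After 4 (delete_current): list=[3, 7, 4] cursor@3
After 5 (next): list=[3, 7, 4] cursor@7
After 6 (delete_current): list=[3, 4] cursor@4

Answer: 4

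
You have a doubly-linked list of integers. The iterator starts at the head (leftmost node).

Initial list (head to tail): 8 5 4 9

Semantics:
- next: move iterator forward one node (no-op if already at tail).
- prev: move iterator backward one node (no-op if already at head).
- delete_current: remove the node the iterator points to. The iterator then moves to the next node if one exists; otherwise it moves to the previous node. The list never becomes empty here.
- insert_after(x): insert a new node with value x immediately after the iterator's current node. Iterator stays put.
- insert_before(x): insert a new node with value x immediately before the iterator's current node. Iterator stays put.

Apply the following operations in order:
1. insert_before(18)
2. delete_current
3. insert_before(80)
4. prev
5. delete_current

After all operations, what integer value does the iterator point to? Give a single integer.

After 1 (insert_before(18)): list=[18, 8, 5, 4, 9] cursor@8
After 2 (delete_current): list=[18, 5, 4, 9] cursor@5
After 3 (insert_before(80)): list=[18, 80, 5, 4, 9] cursor@5
After 4 (prev): list=[18, 80, 5, 4, 9] cursor@80
After 5 (delete_current): list=[18, 5, 4, 9] cursor@5

Answer: 5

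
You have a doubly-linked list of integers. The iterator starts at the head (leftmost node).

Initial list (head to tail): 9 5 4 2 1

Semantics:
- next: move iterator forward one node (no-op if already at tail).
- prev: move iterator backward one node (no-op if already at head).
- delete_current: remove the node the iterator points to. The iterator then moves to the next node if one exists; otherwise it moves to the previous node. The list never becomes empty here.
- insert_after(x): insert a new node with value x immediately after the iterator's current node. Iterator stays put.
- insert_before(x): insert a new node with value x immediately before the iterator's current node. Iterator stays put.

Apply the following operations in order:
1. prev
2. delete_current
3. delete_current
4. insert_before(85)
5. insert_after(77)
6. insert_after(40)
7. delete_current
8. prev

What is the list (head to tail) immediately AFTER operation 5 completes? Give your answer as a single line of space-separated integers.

After 1 (prev): list=[9, 5, 4, 2, 1] cursor@9
After 2 (delete_current): list=[5, 4, 2, 1] cursor@5
After 3 (delete_current): list=[4, 2, 1] cursor@4
After 4 (insert_before(85)): list=[85, 4, 2, 1] cursor@4
After 5 (insert_after(77)): list=[85, 4, 77, 2, 1] cursor@4

Answer: 85 4 77 2 1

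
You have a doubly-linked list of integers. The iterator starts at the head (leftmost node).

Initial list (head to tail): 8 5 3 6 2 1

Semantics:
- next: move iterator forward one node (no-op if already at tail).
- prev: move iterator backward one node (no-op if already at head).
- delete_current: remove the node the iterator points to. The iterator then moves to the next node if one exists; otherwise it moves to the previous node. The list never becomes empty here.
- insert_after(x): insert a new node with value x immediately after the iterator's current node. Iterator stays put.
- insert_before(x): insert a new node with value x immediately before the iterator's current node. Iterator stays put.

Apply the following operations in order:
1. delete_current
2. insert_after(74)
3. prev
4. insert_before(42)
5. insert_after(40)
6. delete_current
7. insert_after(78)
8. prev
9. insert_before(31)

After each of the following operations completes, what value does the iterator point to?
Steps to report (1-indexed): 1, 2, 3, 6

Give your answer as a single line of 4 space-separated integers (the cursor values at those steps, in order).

After 1 (delete_current): list=[5, 3, 6, 2, 1] cursor@5
After 2 (insert_after(74)): list=[5, 74, 3, 6, 2, 1] cursor@5
After 3 (prev): list=[5, 74, 3, 6, 2, 1] cursor@5
After 4 (insert_before(42)): list=[42, 5, 74, 3, 6, 2, 1] cursor@5
After 5 (insert_after(40)): list=[42, 5, 40, 74, 3, 6, 2, 1] cursor@5
After 6 (delete_current): list=[42, 40, 74, 3, 6, 2, 1] cursor@40
After 7 (insert_after(78)): list=[42, 40, 78, 74, 3, 6, 2, 1] cursor@40
After 8 (prev): list=[42, 40, 78, 74, 3, 6, 2, 1] cursor@42
After 9 (insert_before(31)): list=[31, 42, 40, 78, 74, 3, 6, 2, 1] cursor@42

Answer: 5 5 5 40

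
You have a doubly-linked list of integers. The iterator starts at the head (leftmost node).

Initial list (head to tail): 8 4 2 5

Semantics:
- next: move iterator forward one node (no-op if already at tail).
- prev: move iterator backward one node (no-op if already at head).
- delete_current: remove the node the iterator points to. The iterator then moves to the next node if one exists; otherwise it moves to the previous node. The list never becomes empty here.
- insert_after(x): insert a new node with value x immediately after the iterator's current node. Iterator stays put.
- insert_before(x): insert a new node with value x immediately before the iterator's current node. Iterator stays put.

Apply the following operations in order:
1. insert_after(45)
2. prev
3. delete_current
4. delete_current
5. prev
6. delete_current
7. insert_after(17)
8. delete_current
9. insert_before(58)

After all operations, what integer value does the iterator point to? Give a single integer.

After 1 (insert_after(45)): list=[8, 45, 4, 2, 5] cursor@8
After 2 (prev): list=[8, 45, 4, 2, 5] cursor@8
After 3 (delete_current): list=[45, 4, 2, 5] cursor@45
After 4 (delete_current): list=[4, 2, 5] cursor@4
After 5 (prev): list=[4, 2, 5] cursor@4
After 6 (delete_current): list=[2, 5] cursor@2
After 7 (insert_after(17)): list=[2, 17, 5] cursor@2
After 8 (delete_current): list=[17, 5] cursor@17
After 9 (insert_before(58)): list=[58, 17, 5] cursor@17

Answer: 17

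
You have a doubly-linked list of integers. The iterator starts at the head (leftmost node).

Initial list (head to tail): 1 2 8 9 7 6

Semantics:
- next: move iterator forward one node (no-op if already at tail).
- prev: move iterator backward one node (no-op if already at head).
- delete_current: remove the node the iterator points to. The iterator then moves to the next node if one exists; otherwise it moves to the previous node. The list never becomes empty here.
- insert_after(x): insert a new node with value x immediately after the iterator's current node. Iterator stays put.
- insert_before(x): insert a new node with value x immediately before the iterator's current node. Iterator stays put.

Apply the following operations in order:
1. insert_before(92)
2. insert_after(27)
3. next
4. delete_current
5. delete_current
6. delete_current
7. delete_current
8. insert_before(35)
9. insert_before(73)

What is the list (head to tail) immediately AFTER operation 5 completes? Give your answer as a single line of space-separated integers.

Answer: 92 1 8 9 7 6

Derivation:
After 1 (insert_before(92)): list=[92, 1, 2, 8, 9, 7, 6] cursor@1
After 2 (insert_after(27)): list=[92, 1, 27, 2, 8, 9, 7, 6] cursor@1
After 3 (next): list=[92, 1, 27, 2, 8, 9, 7, 6] cursor@27
After 4 (delete_current): list=[92, 1, 2, 8, 9, 7, 6] cursor@2
After 5 (delete_current): list=[92, 1, 8, 9, 7, 6] cursor@8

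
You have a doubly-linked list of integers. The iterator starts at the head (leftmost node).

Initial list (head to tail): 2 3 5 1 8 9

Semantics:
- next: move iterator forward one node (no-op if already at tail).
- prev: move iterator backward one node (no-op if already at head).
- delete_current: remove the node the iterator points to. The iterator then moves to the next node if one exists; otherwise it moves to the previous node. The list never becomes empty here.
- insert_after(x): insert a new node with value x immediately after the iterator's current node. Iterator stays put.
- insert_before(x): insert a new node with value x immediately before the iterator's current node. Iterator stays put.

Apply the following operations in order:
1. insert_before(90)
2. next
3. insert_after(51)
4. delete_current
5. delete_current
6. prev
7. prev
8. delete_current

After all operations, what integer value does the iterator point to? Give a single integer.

Answer: 2

Derivation:
After 1 (insert_before(90)): list=[90, 2, 3, 5, 1, 8, 9] cursor@2
After 2 (next): list=[90, 2, 3, 5, 1, 8, 9] cursor@3
After 3 (insert_after(51)): list=[90, 2, 3, 51, 5, 1, 8, 9] cursor@3
After 4 (delete_current): list=[90, 2, 51, 5, 1, 8, 9] cursor@51
After 5 (delete_current): list=[90, 2, 5, 1, 8, 9] cursor@5
After 6 (prev): list=[90, 2, 5, 1, 8, 9] cursor@2
After 7 (prev): list=[90, 2, 5, 1, 8, 9] cursor@90
After 8 (delete_current): list=[2, 5, 1, 8, 9] cursor@2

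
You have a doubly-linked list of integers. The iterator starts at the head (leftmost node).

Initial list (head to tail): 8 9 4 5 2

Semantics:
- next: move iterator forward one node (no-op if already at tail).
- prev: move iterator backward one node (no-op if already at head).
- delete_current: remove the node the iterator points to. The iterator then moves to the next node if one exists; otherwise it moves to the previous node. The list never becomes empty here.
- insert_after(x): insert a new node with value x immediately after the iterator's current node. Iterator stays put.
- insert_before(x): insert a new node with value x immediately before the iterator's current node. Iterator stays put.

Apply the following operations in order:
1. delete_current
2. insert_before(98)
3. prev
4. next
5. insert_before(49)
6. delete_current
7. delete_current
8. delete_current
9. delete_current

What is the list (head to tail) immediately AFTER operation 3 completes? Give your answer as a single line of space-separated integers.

After 1 (delete_current): list=[9, 4, 5, 2] cursor@9
After 2 (insert_before(98)): list=[98, 9, 4, 5, 2] cursor@9
After 3 (prev): list=[98, 9, 4, 5, 2] cursor@98

Answer: 98 9 4 5 2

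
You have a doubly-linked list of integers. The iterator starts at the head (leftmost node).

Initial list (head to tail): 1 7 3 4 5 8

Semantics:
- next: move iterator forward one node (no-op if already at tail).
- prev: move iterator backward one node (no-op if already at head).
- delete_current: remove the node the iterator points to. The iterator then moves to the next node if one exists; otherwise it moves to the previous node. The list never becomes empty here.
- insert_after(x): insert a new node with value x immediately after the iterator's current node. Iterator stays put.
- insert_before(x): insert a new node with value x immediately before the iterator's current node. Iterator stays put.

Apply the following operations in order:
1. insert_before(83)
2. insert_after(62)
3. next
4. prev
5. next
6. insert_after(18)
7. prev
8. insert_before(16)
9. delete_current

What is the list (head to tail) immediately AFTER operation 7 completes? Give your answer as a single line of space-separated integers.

After 1 (insert_before(83)): list=[83, 1, 7, 3, 4, 5, 8] cursor@1
After 2 (insert_after(62)): list=[83, 1, 62, 7, 3, 4, 5, 8] cursor@1
After 3 (next): list=[83, 1, 62, 7, 3, 4, 5, 8] cursor@62
After 4 (prev): list=[83, 1, 62, 7, 3, 4, 5, 8] cursor@1
After 5 (next): list=[83, 1, 62, 7, 3, 4, 5, 8] cursor@62
After 6 (insert_after(18)): list=[83, 1, 62, 18, 7, 3, 4, 5, 8] cursor@62
After 7 (prev): list=[83, 1, 62, 18, 7, 3, 4, 5, 8] cursor@1

Answer: 83 1 62 18 7 3 4 5 8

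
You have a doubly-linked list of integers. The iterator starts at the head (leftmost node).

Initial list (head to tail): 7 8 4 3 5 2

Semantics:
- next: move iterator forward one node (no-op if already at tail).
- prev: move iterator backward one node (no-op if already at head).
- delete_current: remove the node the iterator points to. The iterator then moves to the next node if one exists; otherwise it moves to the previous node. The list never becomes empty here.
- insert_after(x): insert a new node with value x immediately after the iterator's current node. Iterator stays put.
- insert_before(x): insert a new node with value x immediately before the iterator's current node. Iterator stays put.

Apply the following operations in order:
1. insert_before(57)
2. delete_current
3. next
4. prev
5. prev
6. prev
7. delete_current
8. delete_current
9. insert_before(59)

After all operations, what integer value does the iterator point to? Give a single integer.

Answer: 4

Derivation:
After 1 (insert_before(57)): list=[57, 7, 8, 4, 3, 5, 2] cursor@7
After 2 (delete_current): list=[57, 8, 4, 3, 5, 2] cursor@8
After 3 (next): list=[57, 8, 4, 3, 5, 2] cursor@4
After 4 (prev): list=[57, 8, 4, 3, 5, 2] cursor@8
After 5 (prev): list=[57, 8, 4, 3, 5, 2] cursor@57
After 6 (prev): list=[57, 8, 4, 3, 5, 2] cursor@57
After 7 (delete_current): list=[8, 4, 3, 5, 2] cursor@8
After 8 (delete_current): list=[4, 3, 5, 2] cursor@4
After 9 (insert_before(59)): list=[59, 4, 3, 5, 2] cursor@4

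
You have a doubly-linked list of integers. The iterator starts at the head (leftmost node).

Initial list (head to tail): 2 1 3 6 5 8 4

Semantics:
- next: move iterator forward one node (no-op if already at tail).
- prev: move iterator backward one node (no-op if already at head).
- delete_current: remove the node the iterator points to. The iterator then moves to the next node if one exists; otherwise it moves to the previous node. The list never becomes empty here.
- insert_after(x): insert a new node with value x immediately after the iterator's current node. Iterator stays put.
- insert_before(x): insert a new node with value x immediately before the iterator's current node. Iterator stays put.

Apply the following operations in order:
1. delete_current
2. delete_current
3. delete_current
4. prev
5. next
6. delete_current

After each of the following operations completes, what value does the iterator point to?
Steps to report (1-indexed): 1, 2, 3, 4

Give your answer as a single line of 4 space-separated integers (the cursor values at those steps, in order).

Answer: 1 3 6 6

Derivation:
After 1 (delete_current): list=[1, 3, 6, 5, 8, 4] cursor@1
After 2 (delete_current): list=[3, 6, 5, 8, 4] cursor@3
After 3 (delete_current): list=[6, 5, 8, 4] cursor@6
After 4 (prev): list=[6, 5, 8, 4] cursor@6
After 5 (next): list=[6, 5, 8, 4] cursor@5
After 6 (delete_current): list=[6, 8, 4] cursor@8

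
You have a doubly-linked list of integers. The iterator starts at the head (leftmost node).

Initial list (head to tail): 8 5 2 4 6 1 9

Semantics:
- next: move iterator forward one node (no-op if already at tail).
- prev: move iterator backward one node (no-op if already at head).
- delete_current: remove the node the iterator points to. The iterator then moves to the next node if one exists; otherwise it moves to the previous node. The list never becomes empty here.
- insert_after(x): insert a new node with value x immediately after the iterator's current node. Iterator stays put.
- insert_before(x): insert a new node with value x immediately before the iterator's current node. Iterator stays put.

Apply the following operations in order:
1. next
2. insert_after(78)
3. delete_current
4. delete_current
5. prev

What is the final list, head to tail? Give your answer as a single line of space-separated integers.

Answer: 8 2 4 6 1 9

Derivation:
After 1 (next): list=[8, 5, 2, 4, 6, 1, 9] cursor@5
After 2 (insert_after(78)): list=[8, 5, 78, 2, 4, 6, 1, 9] cursor@5
After 3 (delete_current): list=[8, 78, 2, 4, 6, 1, 9] cursor@78
After 4 (delete_current): list=[8, 2, 4, 6, 1, 9] cursor@2
After 5 (prev): list=[8, 2, 4, 6, 1, 9] cursor@8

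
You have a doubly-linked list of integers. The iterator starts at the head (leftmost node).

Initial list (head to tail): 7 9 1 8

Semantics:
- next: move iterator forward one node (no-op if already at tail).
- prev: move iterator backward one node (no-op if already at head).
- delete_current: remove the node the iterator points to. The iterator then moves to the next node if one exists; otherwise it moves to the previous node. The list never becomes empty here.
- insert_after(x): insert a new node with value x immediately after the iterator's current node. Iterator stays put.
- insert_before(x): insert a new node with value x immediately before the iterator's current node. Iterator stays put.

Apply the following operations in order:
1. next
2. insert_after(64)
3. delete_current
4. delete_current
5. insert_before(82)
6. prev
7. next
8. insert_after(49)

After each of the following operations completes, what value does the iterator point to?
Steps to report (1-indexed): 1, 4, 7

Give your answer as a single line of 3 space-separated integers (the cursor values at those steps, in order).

Answer: 9 1 1

Derivation:
After 1 (next): list=[7, 9, 1, 8] cursor@9
After 2 (insert_after(64)): list=[7, 9, 64, 1, 8] cursor@9
After 3 (delete_current): list=[7, 64, 1, 8] cursor@64
After 4 (delete_current): list=[7, 1, 8] cursor@1
After 5 (insert_before(82)): list=[7, 82, 1, 8] cursor@1
After 6 (prev): list=[7, 82, 1, 8] cursor@82
After 7 (next): list=[7, 82, 1, 8] cursor@1
After 8 (insert_after(49)): list=[7, 82, 1, 49, 8] cursor@1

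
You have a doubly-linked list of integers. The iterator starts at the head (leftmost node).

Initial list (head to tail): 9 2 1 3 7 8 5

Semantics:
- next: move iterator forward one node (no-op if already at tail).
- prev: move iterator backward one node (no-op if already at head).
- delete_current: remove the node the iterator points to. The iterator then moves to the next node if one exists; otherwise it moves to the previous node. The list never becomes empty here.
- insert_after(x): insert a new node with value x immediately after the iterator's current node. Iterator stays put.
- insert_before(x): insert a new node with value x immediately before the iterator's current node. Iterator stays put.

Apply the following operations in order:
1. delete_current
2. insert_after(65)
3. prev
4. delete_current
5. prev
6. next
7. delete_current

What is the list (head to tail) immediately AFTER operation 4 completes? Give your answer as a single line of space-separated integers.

After 1 (delete_current): list=[2, 1, 3, 7, 8, 5] cursor@2
After 2 (insert_after(65)): list=[2, 65, 1, 3, 7, 8, 5] cursor@2
After 3 (prev): list=[2, 65, 1, 3, 7, 8, 5] cursor@2
After 4 (delete_current): list=[65, 1, 3, 7, 8, 5] cursor@65

Answer: 65 1 3 7 8 5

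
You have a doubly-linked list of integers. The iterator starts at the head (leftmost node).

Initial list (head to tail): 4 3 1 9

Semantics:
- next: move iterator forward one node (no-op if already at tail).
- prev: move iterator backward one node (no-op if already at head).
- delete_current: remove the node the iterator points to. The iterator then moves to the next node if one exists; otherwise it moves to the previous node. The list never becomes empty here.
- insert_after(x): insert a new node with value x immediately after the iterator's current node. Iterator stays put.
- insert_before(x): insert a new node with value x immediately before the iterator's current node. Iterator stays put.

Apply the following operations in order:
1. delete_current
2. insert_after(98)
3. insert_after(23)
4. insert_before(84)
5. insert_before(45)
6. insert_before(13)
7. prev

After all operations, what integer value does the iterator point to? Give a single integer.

After 1 (delete_current): list=[3, 1, 9] cursor@3
After 2 (insert_after(98)): list=[3, 98, 1, 9] cursor@3
After 3 (insert_after(23)): list=[3, 23, 98, 1, 9] cursor@3
After 4 (insert_before(84)): list=[84, 3, 23, 98, 1, 9] cursor@3
After 5 (insert_before(45)): list=[84, 45, 3, 23, 98, 1, 9] cursor@3
After 6 (insert_before(13)): list=[84, 45, 13, 3, 23, 98, 1, 9] cursor@3
After 7 (prev): list=[84, 45, 13, 3, 23, 98, 1, 9] cursor@13

Answer: 13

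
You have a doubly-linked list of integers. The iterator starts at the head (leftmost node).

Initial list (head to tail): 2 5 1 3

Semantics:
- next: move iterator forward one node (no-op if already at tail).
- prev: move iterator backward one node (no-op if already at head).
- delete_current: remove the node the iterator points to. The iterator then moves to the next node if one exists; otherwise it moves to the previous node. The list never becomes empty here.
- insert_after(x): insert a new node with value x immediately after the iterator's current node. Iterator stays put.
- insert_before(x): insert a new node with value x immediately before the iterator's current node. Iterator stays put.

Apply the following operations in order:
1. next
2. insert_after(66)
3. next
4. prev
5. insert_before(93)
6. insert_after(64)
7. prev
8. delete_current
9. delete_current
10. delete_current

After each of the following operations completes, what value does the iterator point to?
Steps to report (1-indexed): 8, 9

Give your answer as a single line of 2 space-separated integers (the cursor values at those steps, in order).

After 1 (next): list=[2, 5, 1, 3] cursor@5
After 2 (insert_after(66)): list=[2, 5, 66, 1, 3] cursor@5
After 3 (next): list=[2, 5, 66, 1, 3] cursor@66
After 4 (prev): list=[2, 5, 66, 1, 3] cursor@5
After 5 (insert_before(93)): list=[2, 93, 5, 66, 1, 3] cursor@5
After 6 (insert_after(64)): list=[2, 93, 5, 64, 66, 1, 3] cursor@5
After 7 (prev): list=[2, 93, 5, 64, 66, 1, 3] cursor@93
After 8 (delete_current): list=[2, 5, 64, 66, 1, 3] cursor@5
After 9 (delete_current): list=[2, 64, 66, 1, 3] cursor@64
After 10 (delete_current): list=[2, 66, 1, 3] cursor@66

Answer: 5 64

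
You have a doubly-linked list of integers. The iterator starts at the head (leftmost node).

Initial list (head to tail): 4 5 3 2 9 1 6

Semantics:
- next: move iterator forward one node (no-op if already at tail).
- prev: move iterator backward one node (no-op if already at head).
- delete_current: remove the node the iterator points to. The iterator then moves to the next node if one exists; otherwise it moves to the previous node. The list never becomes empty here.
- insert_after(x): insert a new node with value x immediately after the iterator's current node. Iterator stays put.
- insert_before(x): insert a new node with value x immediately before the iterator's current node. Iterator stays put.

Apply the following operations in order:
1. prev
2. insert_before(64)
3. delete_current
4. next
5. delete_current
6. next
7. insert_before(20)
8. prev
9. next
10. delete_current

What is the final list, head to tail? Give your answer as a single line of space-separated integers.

After 1 (prev): list=[4, 5, 3, 2, 9, 1, 6] cursor@4
After 2 (insert_before(64)): list=[64, 4, 5, 3, 2, 9, 1, 6] cursor@4
After 3 (delete_current): list=[64, 5, 3, 2, 9, 1, 6] cursor@5
After 4 (next): list=[64, 5, 3, 2, 9, 1, 6] cursor@3
After 5 (delete_current): list=[64, 5, 2, 9, 1, 6] cursor@2
After 6 (next): list=[64, 5, 2, 9, 1, 6] cursor@9
After 7 (insert_before(20)): list=[64, 5, 2, 20, 9, 1, 6] cursor@9
After 8 (prev): list=[64, 5, 2, 20, 9, 1, 6] cursor@20
After 9 (next): list=[64, 5, 2, 20, 9, 1, 6] cursor@9
After 10 (delete_current): list=[64, 5, 2, 20, 1, 6] cursor@1

Answer: 64 5 2 20 1 6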